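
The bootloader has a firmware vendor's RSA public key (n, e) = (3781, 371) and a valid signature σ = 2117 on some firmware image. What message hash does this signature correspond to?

σ^371 mod 3781 = 1171

1171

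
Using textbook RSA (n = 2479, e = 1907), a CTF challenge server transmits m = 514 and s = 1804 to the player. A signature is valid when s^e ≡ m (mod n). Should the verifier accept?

reject

s^2 ≡ 1804^2 = 3254416 ≡ 1968
s^4 ≡ 1968^2 = 3873024 ≡ 826
s^8 ≡ 826^2 = 682276 ≡ 551
s^16 ≡ 551^2 = 303601 ≡ 1163
s^32 ≡ 1163^2 = 1352569 ≡ 1514
s^64 ≡ 1514^2 = 2292196 ≡ 1600
s^128 ≡ 1600^2 = 2560000 ≡ 1672
s^256 ≡ 1672^2 = 2795584 ≡ 1751
s^512 ≡ 1751^2 = 3066001 ≡ 1957
s^1024 ≡ 1957^2 = 3829849 ≡ 2273
1907 = 1024 + 512 + 256 + 64 + 32 + 16 + 2 + 1, so s^1907 ≡ 2273·1957·1751·1600·1514·1163·1968·1804 ≡ 1965 (mod 2479)
The recovered value 1965 does not match the digest 514.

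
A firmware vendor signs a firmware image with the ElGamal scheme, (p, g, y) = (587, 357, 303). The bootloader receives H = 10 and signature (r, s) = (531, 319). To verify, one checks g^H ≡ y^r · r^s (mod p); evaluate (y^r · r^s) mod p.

303^2 = 91809 ≡ 237
303^4 ≡ 237^2 = 56169 ≡ 404
303^8 ≡ 404^2 = 163216 ≡ 30
303^16 ≡ 30^2 = 900 ≡ 313
303^32 ≡ 313^2 = 97969 ≡ 527
303^64 ≡ 527^2 = 277729 ≡ 78
303^128 ≡ 78^2 = 6084 ≡ 214
303^256 ≡ 214^2 = 45796 ≡ 10
303^512 ≡ 10^2 = 100
531 = 512 + 16 + 2 + 1, so 303^531 ≡ 100·313·237·303 ≡ 252 (mod 587)
531^2 = 281961 ≡ 201
531^4 ≡ 201^2 = 40401 ≡ 485
531^8 ≡ 485^2 = 235225 ≡ 425
531^16 ≡ 425^2 = 180625 ≡ 416
531^32 ≡ 416^2 = 173056 ≡ 478
531^64 ≡ 478^2 = 228484 ≡ 141
531^128 ≡ 141^2 = 19881 ≡ 510
531^256 ≡ 510^2 = 260100 ≡ 59
319 = 256 + 32 + 16 + 8 + 4 + 2 + 1, so 531^319 ≡ 59·478·416·425·485·201·531 ≡ 407 (mod 587)
y^r · r^s ≡ 252·407 = 102564 ≡ 426 (mod 587)

426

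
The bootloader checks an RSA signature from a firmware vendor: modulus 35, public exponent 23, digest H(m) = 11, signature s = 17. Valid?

no

s^23 mod 35 = 33
The recovered value 33 does not match the digest 11.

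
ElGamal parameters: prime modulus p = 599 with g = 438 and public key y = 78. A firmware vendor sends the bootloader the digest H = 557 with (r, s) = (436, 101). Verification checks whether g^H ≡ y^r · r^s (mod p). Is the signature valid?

Left side g^H mod p:
438^2 = 191844 ≡ 164
438^4 ≡ 164^2 = 26896 ≡ 540
438^8 ≡ 540^2 = 291600 ≡ 486
438^16 ≡ 486^2 = 236196 ≡ 190
438^32 ≡ 190^2 = 36100 ≡ 160
438^64 ≡ 160^2 = 25600 ≡ 442
438^128 ≡ 442^2 = 195364 ≡ 90
438^256 ≡ 90^2 = 8100 ≡ 313
438^512 ≡ 313^2 = 97969 ≡ 332
557 = 512 + 32 + 8 + 4 + 1, so 438^557 ≡ 332·160·486·540·438 ≡ 182 (mod 599)
Right side y^r · r^s mod p:
78^2 = 6084 ≡ 94
78^4 ≡ 94^2 = 8836 ≡ 450
78^8 ≡ 450^2 = 202500 ≡ 38
78^16 ≡ 38^2 = 1444 ≡ 246
78^32 ≡ 246^2 = 60516 ≡ 17
78^64 ≡ 17^2 = 289
78^128 ≡ 289^2 = 83521 ≡ 260
78^256 ≡ 260^2 = 67600 ≡ 512
436 = 256 + 128 + 32 + 16 + 4, so 78^436 ≡ 512·260·17·246·450 ≡ 326 (mod 599)
436^2 = 190096 ≡ 213
436^4 ≡ 213^2 = 45369 ≡ 444
436^8 ≡ 444^2 = 197136 ≡ 65
436^16 ≡ 65^2 = 4225 ≡ 32
436^32 ≡ 32^2 = 1024 ≡ 425
436^64 ≡ 425^2 = 180625 ≡ 326
101 = 64 + 32 + 4 + 1, so 436^101 ≡ 326·425·444·436 ≡ 199 (mod 599)
326·199 = 64874 ≡ 182 (mod 599)
182 ≡ 182 (mod 599), so the signature is genuine.

valid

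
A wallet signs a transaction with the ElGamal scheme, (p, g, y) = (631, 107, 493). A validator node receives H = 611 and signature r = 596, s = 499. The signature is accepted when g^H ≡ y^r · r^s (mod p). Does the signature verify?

does not verify

Left side g^H mod p:
107^2 = 11449 ≡ 91
107^4 ≡ 91^2 = 8281 ≡ 78
107^8 ≡ 78^2 = 6084 ≡ 405
107^16 ≡ 405^2 = 164025 ≡ 596
107^32 ≡ 596^2 = 355216 ≡ 594
107^64 ≡ 594^2 = 352836 ≡ 107
107^128 ≡ 107^2 = 11449 ≡ 91
107^256 ≡ 91^2 = 8281 ≡ 78
107^512 ≡ 78^2 = 6084 ≡ 405
611 = 512 + 64 + 32 + 2 + 1, so 107^611 ≡ 405·107·594·91·107 ≡ 413 (mod 631)
Right side y^r · r^s mod p:
493^2 = 243049 ≡ 114
493^4 ≡ 114^2 = 12996 ≡ 376
493^8 ≡ 376^2 = 141376 ≡ 32
493^16 ≡ 32^2 = 1024 ≡ 393
493^32 ≡ 393^2 = 154449 ≡ 485
493^64 ≡ 485^2 = 235225 ≡ 493
493^128 ≡ 493^2 = 243049 ≡ 114
493^256 ≡ 114^2 = 12996 ≡ 376
493^512 ≡ 376^2 = 141376 ≡ 32
596 = 512 + 64 + 16 + 4, so 493^596 ≡ 32·493·393·376 ≡ 114 (mod 631)
596^2 = 355216 ≡ 594
596^4 ≡ 594^2 = 352836 ≡ 107
596^8 ≡ 107^2 = 11449 ≡ 91
596^16 ≡ 91^2 = 8281 ≡ 78
596^32 ≡ 78^2 = 6084 ≡ 405
596^64 ≡ 405^2 = 164025 ≡ 596
596^128 ≡ 596^2 = 355216 ≡ 594
596^256 ≡ 594^2 = 352836 ≡ 107
499 = 256 + 128 + 64 + 32 + 16 + 2 + 1, so 596^499 ≡ 107·594·596·405·78·594·596 ≡ 354 (mod 631)
114·354 = 40356 ≡ 603 (mod 631)
413 ≠ 603, so verification fails.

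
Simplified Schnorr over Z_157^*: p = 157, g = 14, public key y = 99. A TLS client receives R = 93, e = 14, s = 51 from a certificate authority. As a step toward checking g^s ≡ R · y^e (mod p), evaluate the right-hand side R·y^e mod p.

99^2 = 9801 ≡ 67
99^4 ≡ 67^2 = 4489 ≡ 93
99^8 ≡ 93^2 = 8649 ≡ 14
14 = 8 + 4 + 2, so 99^14 ≡ 14·93·67 ≡ 99 (mod 157)
R · y^e ≡ 93·99 = 9207 ≡ 101 (mod 157)

101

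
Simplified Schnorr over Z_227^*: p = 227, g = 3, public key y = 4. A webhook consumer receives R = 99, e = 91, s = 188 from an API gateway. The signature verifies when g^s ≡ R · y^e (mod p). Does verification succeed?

fails

g^s mod p:
3^2 = 9
3^4 ≡ 9^2 = 81
3^8 ≡ 81^2 = 6561 ≡ 205
3^16 ≡ 205^2 = 42025 ≡ 30
3^32 ≡ 30^2 = 900 ≡ 219
3^64 ≡ 219^2 = 47961 ≡ 64
3^128 ≡ 64^2 = 4096 ≡ 10
188 = 128 + 32 + 16 + 8 + 4, so 3^188 ≡ 10·219·30·205·81 ≡ 120 (mod 227)
R · y^e mod p:
4^2 = 16
4^4 ≡ 16^2 = 256 ≡ 29
4^8 ≡ 29^2 = 841 ≡ 160
4^16 ≡ 160^2 = 25600 ≡ 176
4^32 ≡ 176^2 = 30976 ≡ 104
4^64 ≡ 104^2 = 10816 ≡ 147
91 = 64 + 16 + 8 + 2 + 1, so 4^91 ≡ 147·176·160·16·4 ≡ 77 (mod 227)
99·77 = 7623 ≡ 132 (mod 227)
120 ≠ 132; the check fails.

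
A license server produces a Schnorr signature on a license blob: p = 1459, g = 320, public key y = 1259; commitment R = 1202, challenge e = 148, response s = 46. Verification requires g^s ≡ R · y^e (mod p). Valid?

yes

g^s mod p:
320^2 = 102400 ≡ 270
320^4 ≡ 270^2 = 72900 ≡ 1409
320^8 ≡ 1409^2 = 1985281 ≡ 1041
320^16 ≡ 1041^2 = 1083681 ≡ 1103
320^32 ≡ 1103^2 = 1216609 ≡ 1262
46 = 32 + 8 + 4 + 2, so 320^46 ≡ 1262·1041·1409·270 ≡ 919 (mod 1459)
R · y^e mod p:
1259^2 = 1585081 ≡ 607
1259^4 ≡ 607^2 = 368449 ≡ 781
1259^8 ≡ 781^2 = 609961 ≡ 99
1259^16 ≡ 99^2 = 9801 ≡ 1047
1259^32 ≡ 1047^2 = 1096209 ≡ 500
1259^64 ≡ 500^2 = 250000 ≡ 511
1259^128 ≡ 511^2 = 261121 ≡ 1419
148 = 128 + 16 + 4, so 1259^148 ≡ 1419·1047·781 ≡ 1041 (mod 1459)
1202·1041 = 1251282 ≡ 919 (mod 1459)
919 ≡ 919 (mod 1459); signature holds.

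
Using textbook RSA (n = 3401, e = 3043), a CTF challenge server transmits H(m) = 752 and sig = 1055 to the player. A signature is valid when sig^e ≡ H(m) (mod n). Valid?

sig^2 ≡ 1055^2 = 1113025 ≡ 898
sig^4 ≡ 898^2 = 806404 ≡ 367
sig^8 ≡ 367^2 = 134689 ≡ 2050
sig^16 ≡ 2050^2 = 4202500 ≡ 2265
sig^32 ≡ 2265^2 = 5130225 ≡ 1517
sig^64 ≡ 1517^2 = 2301289 ≡ 2213
sig^128 ≡ 2213^2 = 4897369 ≡ 3330
sig^256 ≡ 3330^2 = 11088900 ≡ 1640
sig^512 ≡ 1640^2 = 2689600 ≡ 2810
sig^1024 ≡ 2810^2 = 7896100 ≡ 2379
sig^2048 ≡ 2379^2 = 5659641 ≡ 377
3043 = 2048 + 512 + 256 + 128 + 64 + 32 + 2 + 1, so sig^3043 ≡ 377·2810·1640·3330·2213·1517·898·1055 ≡ 2252 (mod 3401)
The recovered value 2252 does not match the digest 752.

no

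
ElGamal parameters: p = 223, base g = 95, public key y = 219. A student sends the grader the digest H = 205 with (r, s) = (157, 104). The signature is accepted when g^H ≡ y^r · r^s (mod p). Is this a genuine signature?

Left side g^H mod p:
95^2 = 9025 ≡ 105
95^4 ≡ 105^2 = 11025 ≡ 98
95^8 ≡ 98^2 = 9604 ≡ 15
95^16 ≡ 15^2 = 225 ≡ 2
95^32 ≡ 2^2 = 4
95^64 ≡ 4^2 = 16
95^128 ≡ 16^2 = 256 ≡ 33
205 = 128 + 64 + 8 + 4 + 1, so 95^205 ≡ 33·16·15·98·95 ≡ 27 (mod 223)
Right side y^r · r^s mod p:
219^2 = 47961 ≡ 16
219^4 ≡ 16^2 = 256 ≡ 33
219^8 ≡ 33^2 = 1089 ≡ 197
219^16 ≡ 197^2 = 38809 ≡ 7
219^32 ≡ 7^2 = 49
219^64 ≡ 49^2 = 2401 ≡ 171
219^128 ≡ 171^2 = 29241 ≡ 28
157 = 128 + 16 + 8 + 4 + 1, so 219^157 ≡ 28·7·197·33·219 ≡ 104 (mod 223)
157^2 = 24649 ≡ 119
157^4 ≡ 119^2 = 14161 ≡ 112
157^8 ≡ 112^2 = 12544 ≡ 56
157^16 ≡ 56^2 = 3136 ≡ 14
157^32 ≡ 14^2 = 196
157^64 ≡ 196^2 = 38416 ≡ 60
104 = 64 + 32 + 8, so 157^104 ≡ 60·196·56 ≡ 41 (mod 223)
104·41 = 4264 ≡ 27 (mod 223)
27 ≡ 27 (mod 223), so the signature is genuine.

genuine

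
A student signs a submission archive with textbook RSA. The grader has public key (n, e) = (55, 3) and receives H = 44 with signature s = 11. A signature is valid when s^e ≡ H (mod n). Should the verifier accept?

reject

s^3 mod 55 = 11
The recovered value 11 does not match the digest 44.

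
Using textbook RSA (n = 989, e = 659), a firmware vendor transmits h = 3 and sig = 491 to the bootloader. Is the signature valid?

valid

sig^659 mod 989 = 3
sig^659 mod 989 = 3 matches h.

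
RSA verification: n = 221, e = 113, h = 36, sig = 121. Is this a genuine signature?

genuine

sig^113 mod 221 = 36
36 = h, so the signature checks out.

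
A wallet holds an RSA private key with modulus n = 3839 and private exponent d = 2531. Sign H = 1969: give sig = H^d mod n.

3454

H^2 ≡ 1969^2 = 3876961 ≡ 3410
H^4 ≡ 3410^2 = 11628100 ≡ 3608
H^8 ≡ 3608^2 = 13017664 ≡ 3454
H^16 ≡ 3454^2 = 11930116 ≡ 2343
H^32 ≡ 2343^2 = 5489649 ≡ 3718
H^64 ≡ 3718^2 = 13823524 ≡ 3124
H^128 ≡ 3124^2 = 9759376 ≡ 638
H^256 ≡ 638^2 = 407044 ≡ 110
H^512 ≡ 110^2 = 12100 ≡ 583
H^1024 ≡ 583^2 = 339889 ≡ 2057
H^2048 ≡ 2057^2 = 4231249 ≡ 671
2531 = 2048 + 256 + 128 + 64 + 32 + 2 + 1, so H^2531 ≡ 671·110·638·3124·3718·3410·1969 ≡ 3454 (mod 3839)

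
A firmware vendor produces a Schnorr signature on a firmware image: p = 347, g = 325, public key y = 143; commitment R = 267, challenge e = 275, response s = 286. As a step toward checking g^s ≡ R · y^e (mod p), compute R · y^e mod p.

143^2 = 20449 ≡ 323
143^4 ≡ 323^2 = 104329 ≡ 229
143^8 ≡ 229^2 = 52441 ≡ 44
143^16 ≡ 44^2 = 1936 ≡ 201
143^32 ≡ 201^2 = 40401 ≡ 149
143^64 ≡ 149^2 = 22201 ≡ 340
143^128 ≡ 340^2 = 115600 ≡ 49
143^256 ≡ 49^2 = 2401 ≡ 319
275 = 256 + 16 + 2 + 1, so 143^275 ≡ 319·201·323·143 ≡ 235 (mod 347)
R · y^e ≡ 267·235 = 62745 ≡ 285 (mod 347)

285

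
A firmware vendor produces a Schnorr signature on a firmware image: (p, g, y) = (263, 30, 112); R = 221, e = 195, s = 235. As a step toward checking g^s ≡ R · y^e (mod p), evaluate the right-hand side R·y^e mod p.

112^2 = 12544 ≡ 183
112^4 ≡ 183^2 = 33489 ≡ 88
112^8 ≡ 88^2 = 7744 ≡ 117
112^16 ≡ 117^2 = 13689 ≡ 13
112^32 ≡ 13^2 = 169
112^64 ≡ 169^2 = 28561 ≡ 157
112^128 ≡ 157^2 = 24649 ≡ 190
195 = 128 + 64 + 2 + 1, so 112^195 ≡ 190·157·183·112 ≡ 106 (mod 263)
R · y^e ≡ 221·106 = 23426 ≡ 19 (mod 263)

19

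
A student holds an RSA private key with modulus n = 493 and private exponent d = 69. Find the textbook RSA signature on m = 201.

131

m^2 ≡ 201^2 = 40401 ≡ 468
m^4 ≡ 468^2 = 219024 ≡ 132
m^8 ≡ 132^2 = 17424 ≡ 169
m^16 ≡ 169^2 = 28561 ≡ 460
m^32 ≡ 460^2 = 211600 ≡ 103
m^64 ≡ 103^2 = 10609 ≡ 256
69 = 64 + 4 + 1, so m^69 ≡ 256·132·201 ≡ 131 (mod 493)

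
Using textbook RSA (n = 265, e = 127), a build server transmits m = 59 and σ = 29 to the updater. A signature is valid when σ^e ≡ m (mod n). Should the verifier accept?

accept

σ^2 ≡ 29^2 = 841 ≡ 46
σ^4 ≡ 46^2 = 2116 ≡ 261
σ^8 ≡ 261^2 = 68121 ≡ 16
σ^16 ≡ 16^2 = 256
σ^32 ≡ 256^2 = 65536 ≡ 81
σ^64 ≡ 81^2 = 6561 ≡ 201
127 = 64 + 32 + 16 + 8 + 4 + 2 + 1, so σ^127 ≡ 201·81·256·16·261·46·29 ≡ 59 (mod 265)
σ^127 mod 265 = 59 matches m.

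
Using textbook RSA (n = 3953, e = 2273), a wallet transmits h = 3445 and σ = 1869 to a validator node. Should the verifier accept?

reject

σ^2 ≡ 1869^2 = 3493161 ≡ 2662
σ^4 ≡ 2662^2 = 7086244 ≡ 2468
σ^8 ≡ 2468^2 = 6091024 ≡ 3404
σ^16 ≡ 3404^2 = 11587216 ≡ 973
σ^32 ≡ 973^2 = 946729 ≡ 1962
σ^64 ≡ 1962^2 = 3849444 ≡ 3175
σ^128 ≡ 3175^2 = 10080625 ≡ 475
σ^256 ≡ 475^2 = 225625 ≡ 304
σ^512 ≡ 304^2 = 92416 ≡ 1497
σ^1024 ≡ 1497^2 = 2241009 ≡ 3611
σ^2048 ≡ 3611^2 = 13039321 ≡ 2327
2273 = 2048 + 128 + 64 + 32 + 1, so σ^2273 ≡ 2327·475·3175·1962·1869 ≡ 2217 (mod 3953)
2217 ≠ 3445, so verification fails.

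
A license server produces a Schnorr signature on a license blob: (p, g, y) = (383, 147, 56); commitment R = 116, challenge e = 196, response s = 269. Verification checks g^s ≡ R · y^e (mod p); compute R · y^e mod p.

372

56^2 = 3136 ≡ 72
56^4 ≡ 72^2 = 5184 ≡ 205
56^8 ≡ 205^2 = 42025 ≡ 278
56^16 ≡ 278^2 = 77284 ≡ 301
56^32 ≡ 301^2 = 90601 ≡ 213
56^64 ≡ 213^2 = 45369 ≡ 175
56^128 ≡ 175^2 = 30625 ≡ 368
196 = 128 + 64 + 4, so 56^196 ≡ 368·175·205 ≡ 373 (mod 383)
R · y^e ≡ 116·373 = 43268 ≡ 372 (mod 383)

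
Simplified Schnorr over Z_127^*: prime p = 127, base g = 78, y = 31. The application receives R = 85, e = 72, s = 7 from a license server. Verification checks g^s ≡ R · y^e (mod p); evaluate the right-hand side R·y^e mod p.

90

31^72 mod 127 = 16
R · y^e ≡ 85·16 = 1360 ≡ 90 (mod 127)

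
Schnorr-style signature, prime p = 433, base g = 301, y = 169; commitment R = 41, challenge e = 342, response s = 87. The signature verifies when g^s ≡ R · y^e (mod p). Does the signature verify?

g^s mod p:
301^2 = 90601 ≡ 104
301^4 ≡ 104^2 = 10816 ≡ 424
301^8 ≡ 424^2 = 179776 ≡ 81
301^16 ≡ 81^2 = 6561 ≡ 66
301^32 ≡ 66^2 = 4356 ≡ 26
301^64 ≡ 26^2 = 676 ≡ 243
87 = 64 + 16 + 4 + 2 + 1, so 301^87 ≡ 243·66·424·104·301 ≡ 334 (mod 433)
R · y^e mod p:
169^2 = 28561 ≡ 416
169^4 ≡ 416^2 = 173056 ≡ 289
169^8 ≡ 289^2 = 83521 ≡ 385
169^16 ≡ 385^2 = 148225 ≡ 139
169^32 ≡ 139^2 = 19321 ≡ 269
169^64 ≡ 269^2 = 72361 ≡ 50
169^128 ≡ 50^2 = 2500 ≡ 335
169^256 ≡ 335^2 = 112225 ≡ 78
342 = 256 + 64 + 16 + 4 + 2, so 169^342 ≡ 78·50·139·289·416 ≡ 235 (mod 433)
41·235 = 9635 ≡ 109 (mod 433)
334 ≠ 109; the check fails.

does not verify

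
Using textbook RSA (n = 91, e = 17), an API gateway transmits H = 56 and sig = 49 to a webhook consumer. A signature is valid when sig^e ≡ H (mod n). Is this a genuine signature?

genuine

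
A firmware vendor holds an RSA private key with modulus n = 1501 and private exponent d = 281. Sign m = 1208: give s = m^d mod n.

292

m^2 ≡ 1208^2 = 1459264 ≡ 292
m^4 ≡ 292^2 = 85264 ≡ 1208
m^8 ≡ 1208^2 = 1459264 ≡ 292
m^16 ≡ 292^2 = 85264 ≡ 1208
m^32 ≡ 1208^2 = 1459264 ≡ 292
m^64 ≡ 292^2 = 85264 ≡ 1208
m^128 ≡ 1208^2 = 1459264 ≡ 292
m^256 ≡ 292^2 = 85264 ≡ 1208
281 = 256 + 16 + 8 + 1, so m^281 ≡ 1208·1208·292·1208 ≡ 292 (mod 1501)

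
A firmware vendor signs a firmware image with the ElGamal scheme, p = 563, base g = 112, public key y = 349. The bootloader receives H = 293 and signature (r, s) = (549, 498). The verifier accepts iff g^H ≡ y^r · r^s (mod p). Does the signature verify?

does not verify

Left side g^H mod p:
112^2 = 12544 ≡ 158
112^4 ≡ 158^2 = 24964 ≡ 192
112^8 ≡ 192^2 = 36864 ≡ 269
112^16 ≡ 269^2 = 72361 ≡ 297
112^32 ≡ 297^2 = 88209 ≡ 381
112^64 ≡ 381^2 = 145161 ≡ 470
112^128 ≡ 470^2 = 220900 ≡ 204
112^256 ≡ 204^2 = 41616 ≡ 517
293 = 256 + 32 + 4 + 1, so 112^293 ≡ 517·381·192·112 ≡ 415 (mod 563)
Right side y^r · r^s mod p:
349^2 = 121801 ≡ 193
349^4 ≡ 193^2 = 37249 ≡ 91
349^8 ≡ 91^2 = 8281 ≡ 399
349^16 ≡ 399^2 = 159201 ≡ 435
349^32 ≡ 435^2 = 189225 ≡ 57
349^64 ≡ 57^2 = 3249 ≡ 434
349^128 ≡ 434^2 = 188356 ≡ 314
349^256 ≡ 314^2 = 98596 ≡ 71
349^512 ≡ 71^2 = 5041 ≡ 537
549 = 512 + 32 + 4 + 1, so 349^549 ≡ 537·57·91·349 ≡ 525 (mod 563)
549^2 = 301401 ≡ 196
549^4 ≡ 196^2 = 38416 ≡ 132
549^8 ≡ 132^2 = 17424 ≡ 534
549^16 ≡ 534^2 = 285156 ≡ 278
549^32 ≡ 278^2 = 77284 ≡ 153
549^64 ≡ 153^2 = 23409 ≡ 326
549^128 ≡ 326^2 = 106276 ≡ 432
549^256 ≡ 432^2 = 186624 ≡ 271
498 = 256 + 128 + 64 + 32 + 16 + 2, so 549^498 ≡ 271·432·326·153·278·196 ≡ 19 (mod 563)
525·19 = 9975 ≡ 404 (mod 563)
415 ≠ 404, so verification fails.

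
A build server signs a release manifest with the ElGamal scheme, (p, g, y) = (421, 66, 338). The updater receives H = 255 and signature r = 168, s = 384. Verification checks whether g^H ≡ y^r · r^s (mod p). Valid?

Left side g^H mod p:
66^2 = 4356 ≡ 146
66^4 ≡ 146^2 = 21316 ≡ 266
66^8 ≡ 266^2 = 70756 ≡ 28
66^16 ≡ 28^2 = 784 ≡ 363
66^32 ≡ 363^2 = 131769 ≡ 417
66^64 ≡ 417^2 = 173889 ≡ 16
66^128 ≡ 16^2 = 256
255 = 128 + 64 + 32 + 16 + 8 + 4 + 2 + 1, so 66^255 ≡ 256·16·417·363·28·266·146·66 ≡ 202 (mod 421)
Right side y^r · r^s mod p:
338^2 = 114244 ≡ 153
338^4 ≡ 153^2 = 23409 ≡ 254
338^8 ≡ 254^2 = 64516 ≡ 103
338^16 ≡ 103^2 = 10609 ≡ 84
338^32 ≡ 84^2 = 7056 ≡ 320
338^64 ≡ 320^2 = 102400 ≡ 97
338^128 ≡ 97^2 = 9409 ≡ 147
168 = 128 + 32 + 8, so 338^168 ≡ 147·320·103 ≡ 252 (mod 421)
168^2 = 28224 ≡ 17
168^4 ≡ 17^2 = 289
168^8 ≡ 289^2 = 83521 ≡ 163
168^16 ≡ 163^2 = 26569 ≡ 46
168^32 ≡ 46^2 = 2116 ≡ 11
168^64 ≡ 11^2 = 121
168^128 ≡ 121^2 = 14641 ≡ 327
168^256 ≡ 327^2 = 106929 ≡ 416
384 = 256 + 128, so 168^384 ≡ 416·327 ≡ 49 (mod 421)
252·49 = 12348 ≡ 139 (mod 421)
202 ≠ 139, so verification fails.

no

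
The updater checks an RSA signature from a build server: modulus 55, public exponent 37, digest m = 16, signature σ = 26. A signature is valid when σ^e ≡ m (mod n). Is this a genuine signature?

genuine

σ^2 ≡ 26^2 = 676 ≡ 16
σ^4 ≡ 16^2 = 256 ≡ 36
σ^8 ≡ 36^2 = 1296 ≡ 31
σ^16 ≡ 31^2 = 961 ≡ 26
σ^32 ≡ 26^2 = 676 ≡ 16
37 = 32 + 4 + 1, so σ^37 ≡ 16·36·26 ≡ 16 (mod 55)
Since 16 equals the digest 16, verification succeeds.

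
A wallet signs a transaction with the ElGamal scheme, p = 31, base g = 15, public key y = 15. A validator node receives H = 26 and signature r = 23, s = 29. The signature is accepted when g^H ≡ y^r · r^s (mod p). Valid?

Left side g^H mod p:
Squares mod 31: 15^1≡15, 15^2≡8, 15^4≡2, 15^8≡4, 15^16≡16
26 = 16 + 8 + 2, so 15^26 ≡ 16·4·8 ≡ 16 (mod 31)
Right side y^r · r^s mod p:
Squares mod 31: 15^1≡15, 15^2≡8, 15^4≡2, 15^8≡4, 15^16≡16
23 = 16 + 4 + 2 + 1, so 15^23 ≡ 16·2·8·15 ≡ 27 (mod 31)
Squares mod 31: 23^1≡23, 23^2≡2, 23^4≡4, 23^8≡16, 23^16≡8
29 = 16 + 8 + 4 + 1, so 23^29 ≡ 8·16·4·23 ≡ 27 (mod 31)
27·27 = 729 ≡ 16 (mod 31)
16 ≡ 16 (mod 31), so the signature is genuine.

yes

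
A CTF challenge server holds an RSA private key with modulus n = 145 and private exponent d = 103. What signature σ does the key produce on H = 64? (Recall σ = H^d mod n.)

4

H^103 mod 145 = 4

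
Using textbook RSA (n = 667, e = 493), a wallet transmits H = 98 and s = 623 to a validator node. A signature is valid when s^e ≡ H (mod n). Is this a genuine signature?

genuine

s^493 mod 667 = 98
Since 98 equals the digest 98, verification succeeds.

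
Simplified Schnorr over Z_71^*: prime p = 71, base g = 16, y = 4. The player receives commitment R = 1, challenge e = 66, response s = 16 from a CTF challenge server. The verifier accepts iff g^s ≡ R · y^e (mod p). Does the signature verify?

does not verify

g^s mod p:
16^2 = 256 ≡ 43
16^4 ≡ 43^2 = 1849 ≡ 3
16^8 ≡ 3^2 = 9
16^16 ≡ 9^2 = 81 ≡ 10
R · y^e mod p:
4^2 = 16
4^4 ≡ 16^2 = 256 ≡ 43
4^8 ≡ 43^2 = 1849 ≡ 3
4^16 ≡ 3^2 = 9
4^32 ≡ 9^2 = 81 ≡ 10
4^64 ≡ 10^2 = 100 ≡ 29
66 = 64 + 2, so 4^66 ≡ 29·16 ≡ 38 (mod 71)
1·38 = 38 ≡ 38 (mod 71)
10 ≠ 38; the check fails.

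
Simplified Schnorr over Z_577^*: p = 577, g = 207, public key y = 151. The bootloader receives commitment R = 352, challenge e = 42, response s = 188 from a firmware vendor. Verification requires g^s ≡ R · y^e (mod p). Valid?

no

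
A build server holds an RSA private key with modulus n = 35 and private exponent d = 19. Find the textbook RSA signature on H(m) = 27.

(H(m))^2 ≡ 27^2 = 729 ≡ 29
(H(m))^4 ≡ 29^2 = 841 ≡ 1
(H(m))^8 ≡ 1^2 = 1
(H(m))^16 ≡ 1^2 = 1
19 = 16 + 2 + 1, so (H(m))^19 ≡ 1·29·27 ≡ 13 (mod 35)

13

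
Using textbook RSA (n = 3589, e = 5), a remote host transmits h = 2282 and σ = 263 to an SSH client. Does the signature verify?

verifies

σ^2 ≡ 263^2 = 69169 ≡ 978
σ^4 ≡ 978^2 = 956484 ≡ 1810
5 = 4 + 1, so σ^5 ≡ 1810·263 ≡ 2282 (mod 3589)
σ^5 mod 3589 = 2282 matches h.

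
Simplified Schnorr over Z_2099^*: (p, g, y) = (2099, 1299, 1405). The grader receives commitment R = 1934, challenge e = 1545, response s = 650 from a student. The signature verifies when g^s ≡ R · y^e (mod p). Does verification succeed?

g^s mod p:
1299^650 mod 2099 = 1656
R · y^e mod p:
1405^1545 mod 2099 = 1463
1934·1463 = 2829442 ≡ 2089 (mod 2099)
1656 ≠ 2089; the check fails.

fails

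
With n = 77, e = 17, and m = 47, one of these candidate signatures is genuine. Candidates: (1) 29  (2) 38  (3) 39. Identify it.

Candidate 1: 29^17 mod 77 = 50
Candidate 2: 38^17 mod 77 = 47
  → matches m = 47
Candidate 3: 39^17 mod 77 = 30

2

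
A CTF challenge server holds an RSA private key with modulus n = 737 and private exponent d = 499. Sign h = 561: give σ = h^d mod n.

484

h^499 mod 737 = 484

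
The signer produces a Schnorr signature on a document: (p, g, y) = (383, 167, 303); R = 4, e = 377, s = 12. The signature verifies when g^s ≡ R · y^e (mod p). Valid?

no

g^s mod p:
Squares mod 383: 167^1≡167, 167^2≡313, 167^4≡304, 167^8≡113
12 = 8 + 4, so 167^12 ≡ 113·304 ≡ 265 (mod 383)
R · y^e mod p:
Squares mod 383: 303^1≡303, 303^2≡272, 303^4≡65, 303^8≡12, 303^16≡144, 303^32≡54, 303^64≡235, 303^128≡73, 303^256≡350
377 = 256 + 64 + 32 + 16 + 8 + 1, so 303^377 ≡ 350·235·54·144·12·303 ≡ 357 (mod 383)
4·357 = 1428 ≡ 279 (mod 383)
265 ≠ 279; the check fails.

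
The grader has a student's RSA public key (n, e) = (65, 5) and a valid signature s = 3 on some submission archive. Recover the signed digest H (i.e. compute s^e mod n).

s^2 ≡ 3^2 = 9
s^4 ≡ 9^2 = 81 ≡ 16
5 = 4 + 1, so s^5 ≡ 16·3 ≡ 48 (mod 65)

48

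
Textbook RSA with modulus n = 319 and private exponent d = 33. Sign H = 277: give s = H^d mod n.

H^2 ≡ 277^2 = 76729 ≡ 169
H^4 ≡ 169^2 = 28561 ≡ 170
H^8 ≡ 170^2 = 28900 ≡ 190
H^16 ≡ 190^2 = 36100 ≡ 53
H^32 ≡ 53^2 = 2809 ≡ 257
33 = 32 + 1, so H^33 ≡ 257·277 ≡ 52 (mod 319)

52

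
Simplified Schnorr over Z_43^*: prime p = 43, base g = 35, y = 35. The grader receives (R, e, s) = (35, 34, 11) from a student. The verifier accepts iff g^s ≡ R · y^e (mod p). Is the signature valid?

g^s mod p:
35^2 = 1225 ≡ 21
35^4 ≡ 21^2 = 441 ≡ 11
35^8 ≡ 11^2 = 121 ≡ 35
11 = 8 + 2 + 1, so 35^11 ≡ 35·21·35 ≡ 11 (mod 43)
R · y^e mod p:
35^2 = 1225 ≡ 21
35^4 ≡ 21^2 = 441 ≡ 11
35^8 ≡ 11^2 = 121 ≡ 35
35^16 ≡ 35^2 = 1225 ≡ 21
35^32 ≡ 21^2 = 441 ≡ 11
34 = 32 + 2, so 35^34 ≡ 11·21 ≡ 16 (mod 43)
35·16 = 560 ≡ 1 (mod 43)
11 ≠ 1; the check fails.

invalid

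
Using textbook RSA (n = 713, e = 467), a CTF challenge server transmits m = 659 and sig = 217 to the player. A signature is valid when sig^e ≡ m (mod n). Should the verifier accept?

sig^2 ≡ 217^2 = 47089 ≡ 31
sig^4 ≡ 31^2 = 961 ≡ 248
sig^8 ≡ 248^2 = 61504 ≡ 186
sig^16 ≡ 186^2 = 34596 ≡ 372
sig^32 ≡ 372^2 = 138384 ≡ 62
sig^64 ≡ 62^2 = 3844 ≡ 279
sig^128 ≡ 279^2 = 77841 ≡ 124
sig^256 ≡ 124^2 = 15376 ≡ 403
467 = 256 + 128 + 64 + 16 + 2 + 1, so sig^467 ≡ 403·124·279·372·31·217 ≡ 341 (mod 713)
sig^467 mod 713 = 341, but m = 659.

reject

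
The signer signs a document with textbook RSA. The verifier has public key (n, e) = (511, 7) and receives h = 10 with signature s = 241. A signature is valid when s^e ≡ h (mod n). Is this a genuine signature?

genuine

s^2 ≡ 241^2 = 58081 ≡ 338
s^4 ≡ 338^2 = 114244 ≡ 291
7 = 4 + 2 + 1, so s^7 ≡ 291·338·241 ≡ 10 (mod 511)
Since 10 equals the digest 10, verification succeeds.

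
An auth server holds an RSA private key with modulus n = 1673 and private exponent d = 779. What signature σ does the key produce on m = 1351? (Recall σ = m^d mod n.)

m^779 mod 1673 = 7

7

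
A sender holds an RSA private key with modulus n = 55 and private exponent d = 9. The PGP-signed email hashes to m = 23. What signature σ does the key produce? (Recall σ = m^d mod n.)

23

Squares mod 55: m^1≡23, m^2≡34, m^4≡1, m^8≡1
9 = 8 + 1, so m^9 ≡ 1·23 ≡ 23 (mod 55)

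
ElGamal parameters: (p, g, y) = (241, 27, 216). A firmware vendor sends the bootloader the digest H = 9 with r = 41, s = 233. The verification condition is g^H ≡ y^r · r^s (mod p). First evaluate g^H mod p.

27^9 mod 241 = 47

47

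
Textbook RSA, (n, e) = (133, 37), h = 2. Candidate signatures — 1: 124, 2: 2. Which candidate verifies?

2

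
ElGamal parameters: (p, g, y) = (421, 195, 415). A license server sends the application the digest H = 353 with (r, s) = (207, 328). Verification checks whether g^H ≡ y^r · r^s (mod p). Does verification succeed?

Left side g^H mod p:
195^2 = 38025 ≡ 135
195^4 ≡ 135^2 = 18225 ≡ 122
195^8 ≡ 122^2 = 14884 ≡ 149
195^16 ≡ 149^2 = 22201 ≡ 309
195^32 ≡ 309^2 = 95481 ≡ 335
195^64 ≡ 335^2 = 112225 ≡ 239
195^128 ≡ 239^2 = 57121 ≡ 286
195^256 ≡ 286^2 = 81796 ≡ 122
353 = 256 + 64 + 32 + 1, so 195^353 ≡ 122·239·335·195 ≡ 52 (mod 421)
Right side y^r · r^s mod p:
415^2 = 172225 ≡ 36
415^4 ≡ 36^2 = 1296 ≡ 33
415^8 ≡ 33^2 = 1089 ≡ 247
415^16 ≡ 247^2 = 61009 ≡ 385
415^32 ≡ 385^2 = 148225 ≡ 33
415^64 ≡ 33^2 = 1089 ≡ 247
415^128 ≡ 247^2 = 61009 ≡ 385
207 = 128 + 64 + 8 + 4 + 2 + 1, so 415^207 ≡ 385·247·247·33·36·415 ≡ 115 (mod 421)
207^2 = 42849 ≡ 328
207^4 ≡ 328^2 = 107584 ≡ 229
207^8 ≡ 229^2 = 52441 ≡ 237
207^16 ≡ 237^2 = 56169 ≡ 176
207^32 ≡ 176^2 = 30976 ≡ 243
207^64 ≡ 243^2 = 59049 ≡ 109
207^128 ≡ 109^2 = 11881 ≡ 93
207^256 ≡ 93^2 = 8649 ≡ 229
328 = 256 + 64 + 8, so 207^328 ≡ 229·109·237 ≡ 286 (mod 421)
115·286 = 32890 ≡ 52 (mod 421)
52 ≡ 52 (mod 421), so the signature is genuine.

passes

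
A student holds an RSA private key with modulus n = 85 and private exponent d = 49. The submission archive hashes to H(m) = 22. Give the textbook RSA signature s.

(H(m))^2 ≡ 22^2 = 484 ≡ 59
(H(m))^4 ≡ 59^2 = 3481 ≡ 81
(H(m))^8 ≡ 81^2 = 6561 ≡ 16
(H(m))^16 ≡ 16^2 = 256 ≡ 1
(H(m))^32 ≡ 1^2 = 1
49 = 32 + 16 + 1, so (H(m))^49 ≡ 1·1·22 ≡ 22 (mod 85)

22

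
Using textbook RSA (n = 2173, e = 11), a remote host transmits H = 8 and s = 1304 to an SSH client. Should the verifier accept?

s^2 ≡ 1304^2 = 1700416 ≡ 1130
s^4 ≡ 1130^2 = 1276900 ≡ 1349
s^8 ≡ 1349^2 = 1819801 ≡ 1000
11 = 8 + 2 + 1, so s^11 ≡ 1000·1130·1304 ≡ 8 (mod 2173)
8 = H, so the signature checks out.

accept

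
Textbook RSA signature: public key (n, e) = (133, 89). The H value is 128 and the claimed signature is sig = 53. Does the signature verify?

verifies

Squares mod 133: sig^1≡53, sig^2≡16, sig^4≡123, sig^8≡100, sig^16≡25, sig^32≡93, sig^64≡4
89 = 64 + 16 + 8 + 1, so sig^89 ≡ 4·25·100·53 ≡ 128 (mod 133)
128 = H, so the signature checks out.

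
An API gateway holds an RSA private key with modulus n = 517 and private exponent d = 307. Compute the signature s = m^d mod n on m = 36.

482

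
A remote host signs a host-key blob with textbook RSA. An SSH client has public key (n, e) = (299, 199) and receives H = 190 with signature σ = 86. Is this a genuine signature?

Squares mod 299: σ^1≡86, σ^2≡220, σ^4≡261, σ^8≡248, σ^16≡209, σ^32≡27, σ^64≡131, σ^128≡118
199 = 128 + 64 + 4 + 2 + 1, so σ^199 ≡ 118·131·261·220·86 ≡ 109 (mod 299)
109 ≠ 190, so verification fails.

forged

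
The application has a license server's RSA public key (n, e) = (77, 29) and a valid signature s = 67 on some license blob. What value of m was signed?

Squares mod 77: s^1≡67, s^2≡23, s^4≡67, s^8≡23, s^16≡67
29 = 16 + 8 + 4 + 1, so s^29 ≡ 67·23·67·67 ≡ 23 (mod 77)

23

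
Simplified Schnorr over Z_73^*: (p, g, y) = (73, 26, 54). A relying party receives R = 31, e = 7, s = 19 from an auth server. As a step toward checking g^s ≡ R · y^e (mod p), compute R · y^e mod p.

28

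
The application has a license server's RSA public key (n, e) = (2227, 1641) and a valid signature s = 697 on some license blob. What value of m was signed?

697

s^2 ≡ 697^2 = 485809 ≡ 323
s^4 ≡ 323^2 = 104329 ≡ 1887
s^8 ≡ 1887^2 = 3560769 ≡ 2023
s^16 ≡ 2023^2 = 4092529 ≡ 1530
s^32 ≡ 1530^2 = 2340900 ≡ 323
s^64 ≡ 323^2 = 104329 ≡ 1887
s^128 ≡ 1887^2 = 3560769 ≡ 2023
s^256 ≡ 2023^2 = 4092529 ≡ 1530
s^512 ≡ 1530^2 = 2340900 ≡ 323
s^1024 ≡ 323^2 = 104329 ≡ 1887
1641 = 1024 + 512 + 64 + 32 + 8 + 1, so s^1641 ≡ 1887·323·1887·323·2023·697 ≡ 697 (mod 2227)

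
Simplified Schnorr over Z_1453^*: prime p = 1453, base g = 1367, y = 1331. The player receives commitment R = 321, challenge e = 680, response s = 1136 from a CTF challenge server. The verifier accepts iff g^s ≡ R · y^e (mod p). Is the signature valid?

valid

g^s mod p:
1367^2 = 1868689 ≡ 131
1367^4 ≡ 131^2 = 17161 ≡ 1178
1367^8 ≡ 1178^2 = 1387684 ≡ 69
1367^16 ≡ 69^2 = 4761 ≡ 402
1367^32 ≡ 402^2 = 161604 ≡ 321
1367^64 ≡ 321^2 = 103041 ≡ 1331
1367^128 ≡ 1331^2 = 1771561 ≡ 354
1367^256 ≡ 354^2 = 125316 ≡ 358
1367^512 ≡ 358^2 = 128164 ≡ 300
1367^1024 ≡ 300^2 = 90000 ≡ 1367
1136 = 1024 + 64 + 32 + 16, so 1367^1136 ≡ 1367·1331·321·402 ≡ 358 (mod 1453)
R · y^e mod p:
1331^2 = 1771561 ≡ 354
1331^4 ≡ 354^2 = 125316 ≡ 358
1331^8 ≡ 358^2 = 128164 ≡ 300
1331^16 ≡ 300^2 = 90000 ≡ 1367
1331^32 ≡ 1367^2 = 1868689 ≡ 131
1331^64 ≡ 131^2 = 17161 ≡ 1178
1331^128 ≡ 1178^2 = 1387684 ≡ 69
1331^256 ≡ 69^2 = 4761 ≡ 402
1331^512 ≡ 402^2 = 161604 ≡ 321
680 = 512 + 128 + 32 + 8, so 1331^680 ≡ 321·69·131·300 ≡ 1178 (mod 1453)
321·1178 = 378138 ≡ 358 (mod 1453)
358 ≡ 358 (mod 1453); signature holds.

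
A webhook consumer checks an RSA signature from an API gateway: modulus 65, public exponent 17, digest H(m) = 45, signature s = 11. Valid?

no

Squares mod 65: s^1≡11, s^2≡56, s^4≡16, s^8≡61, s^16≡16
17 = 16 + 1, so s^17 ≡ 16·11 ≡ 46 (mod 65)
46 ≠ 45, so verification fails.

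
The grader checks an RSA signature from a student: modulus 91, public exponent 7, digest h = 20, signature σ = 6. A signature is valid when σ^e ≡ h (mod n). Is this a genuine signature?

σ^2 ≡ 6^2 = 36
σ^4 ≡ 36^2 = 1296 ≡ 22
7 = 4 + 2 + 1, so σ^7 ≡ 22·36·6 ≡ 20 (mod 91)
σ^7 mod 91 = 20 matches h.

genuine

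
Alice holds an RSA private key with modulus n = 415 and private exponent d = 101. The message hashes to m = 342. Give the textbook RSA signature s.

207

Squares mod 415: m^1≡342, m^2≡349, m^4≡206, m^8≡106, m^16≡31, m^32≡131, m^64≡146
101 = 64 + 32 + 4 + 1, so m^101 ≡ 146·131·206·342 ≡ 207 (mod 415)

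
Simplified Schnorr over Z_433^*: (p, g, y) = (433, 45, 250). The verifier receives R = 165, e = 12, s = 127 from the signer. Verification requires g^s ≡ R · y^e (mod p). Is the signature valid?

g^s mod p:
45^127 mod 433 = 91
R · y^e mod p:
250^12 mod 433 = 179
165·179 = 29535 ≡ 91 (mod 433)
91 ≡ 91 (mod 433); signature holds.

valid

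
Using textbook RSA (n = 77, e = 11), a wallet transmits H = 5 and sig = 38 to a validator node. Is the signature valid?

valid

sig^2 ≡ 38^2 = 1444 ≡ 58
sig^4 ≡ 58^2 = 3364 ≡ 53
sig^8 ≡ 53^2 = 2809 ≡ 37
11 = 8 + 2 + 1, so sig^11 ≡ 37·58·38 ≡ 5 (mod 77)
5 = H, so the signature checks out.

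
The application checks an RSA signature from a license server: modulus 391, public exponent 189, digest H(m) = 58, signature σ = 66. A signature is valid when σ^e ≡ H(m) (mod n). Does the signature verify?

Squares mod 391: σ^1≡66, σ^2≡55, σ^4≡288, σ^8≡52, σ^16≡358, σ^32≡307, σ^64≡18, σ^128≡324
189 = 128 + 32 + 16 + 8 + 4 + 1, so σ^189 ≡ 324·307·358·52·288·66 ≡ 359 (mod 391)
The recovered value 359 does not match the digest 58.

does not verify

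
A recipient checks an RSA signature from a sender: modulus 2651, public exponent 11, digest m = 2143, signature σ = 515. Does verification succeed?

passes

σ^2 ≡ 515^2 = 265225 ≡ 125
σ^4 ≡ 125^2 = 15625 ≡ 2370
σ^8 ≡ 2370^2 = 5616900 ≡ 2082
11 = 8 + 2 + 1, so σ^11 ≡ 2082·125·515 ≡ 2143 (mod 2651)
Since 2143 equals the digest 2143, verification succeeds.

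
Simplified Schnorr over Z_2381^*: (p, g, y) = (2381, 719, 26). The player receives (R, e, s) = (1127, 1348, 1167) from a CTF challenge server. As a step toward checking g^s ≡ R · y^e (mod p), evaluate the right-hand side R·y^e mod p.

172

26^1348 mod 2381 = 391
R · y^e ≡ 1127·391 = 440657 ≡ 172 (mod 2381)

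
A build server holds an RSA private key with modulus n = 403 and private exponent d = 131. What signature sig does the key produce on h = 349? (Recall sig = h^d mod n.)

318

h^2 ≡ 349^2 = 121801 ≡ 95
h^4 ≡ 95^2 = 9025 ≡ 159
h^8 ≡ 159^2 = 25281 ≡ 295
h^16 ≡ 295^2 = 87025 ≡ 380
h^32 ≡ 380^2 = 144400 ≡ 126
h^64 ≡ 126^2 = 15876 ≡ 159
h^128 ≡ 159^2 = 25281 ≡ 295
131 = 128 + 2 + 1, so h^131 ≡ 295·95·349 ≡ 318 (mod 403)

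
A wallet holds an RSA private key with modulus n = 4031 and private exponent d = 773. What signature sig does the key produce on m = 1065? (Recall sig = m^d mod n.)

m^773 mod 4031 = 19

19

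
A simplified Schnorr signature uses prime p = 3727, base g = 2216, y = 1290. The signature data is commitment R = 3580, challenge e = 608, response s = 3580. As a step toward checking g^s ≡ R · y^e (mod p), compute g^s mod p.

3407

Squares mod 3727: 2216^1≡2216, 2216^2≡2197, 2216^4≡344, 2216^8≡2799, 2216^16≡247, 2216^32≡1377, 2216^64≡2813, 2216^128≡548, 2216^256≡2144, 2216^512≡1345, 2216^1024≡1430, 2216^2048≡2504
3580 = 2048 + 1024 + 256 + 128 + 64 + 32 + 16 + 8 + 4, so 2216^3580 ≡ 2504·1430·2144·548·2813·1377·247·2799·344 ≡ 3407 (mod 3727)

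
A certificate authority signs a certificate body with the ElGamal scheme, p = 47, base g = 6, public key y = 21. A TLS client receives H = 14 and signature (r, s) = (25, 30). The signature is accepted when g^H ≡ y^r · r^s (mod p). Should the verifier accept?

accept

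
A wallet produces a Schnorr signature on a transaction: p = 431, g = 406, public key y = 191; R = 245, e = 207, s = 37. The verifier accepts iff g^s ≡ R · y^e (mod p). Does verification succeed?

g^s mod p:
Squares mod 431: 406^1≡406, 406^2≡194, 406^4≡139, 406^8≡357, 406^16≡304, 406^32≡182
37 = 32 + 4 + 1, so 406^37 ≡ 182·139·406 ≡ 258 (mod 431)
R · y^e mod p:
Squares mod 431: 191^1≡191, 191^2≡277, 191^4≡11, 191^8≡121, 191^16≡418, 191^32≡169, 191^64≡115, 191^128≡295
207 = 128 + 64 + 8 + 4 + 2 + 1, so 191^207 ≡ 295·115·121·11·277·191 ≡ 374 (mod 431)
245·374 = 91630 ≡ 258 (mod 431)
258 ≡ 258 (mod 431); signature holds.

passes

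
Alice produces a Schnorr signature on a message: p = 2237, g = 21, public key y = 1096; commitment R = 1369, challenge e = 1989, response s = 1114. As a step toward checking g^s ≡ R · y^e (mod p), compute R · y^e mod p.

308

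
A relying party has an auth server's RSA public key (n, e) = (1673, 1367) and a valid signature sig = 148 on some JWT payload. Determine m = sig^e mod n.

358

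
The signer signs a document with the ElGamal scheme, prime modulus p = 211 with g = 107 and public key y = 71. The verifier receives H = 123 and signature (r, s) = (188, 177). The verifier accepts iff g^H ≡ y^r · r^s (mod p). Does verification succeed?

passes

Left side g^H mod p:
107^2 = 11449 ≡ 55
107^4 ≡ 55^2 = 3025 ≡ 71
107^8 ≡ 71^2 = 5041 ≡ 188
107^16 ≡ 188^2 = 35344 ≡ 107
107^32 ≡ 107^2 = 11449 ≡ 55
107^64 ≡ 55^2 = 3025 ≡ 71
123 = 64 + 32 + 16 + 8 + 2 + 1, so 107^123 ≡ 71·55·107·188·55·107 ≡ 188 (mod 211)
Right side y^r · r^s mod p:
71^2 = 5041 ≡ 188
71^4 ≡ 188^2 = 35344 ≡ 107
71^8 ≡ 107^2 = 11449 ≡ 55
71^16 ≡ 55^2 = 3025 ≡ 71
71^32 ≡ 71^2 = 5041 ≡ 188
71^64 ≡ 188^2 = 35344 ≡ 107
71^128 ≡ 107^2 = 11449 ≡ 55
188 = 128 + 32 + 16 + 8 + 4, so 71^188 ≡ 55·188·71·55·107 ≡ 55 (mod 211)
188^2 = 35344 ≡ 107
188^4 ≡ 107^2 = 11449 ≡ 55
188^8 ≡ 55^2 = 3025 ≡ 71
188^16 ≡ 71^2 = 5041 ≡ 188
188^32 ≡ 188^2 = 35344 ≡ 107
188^64 ≡ 107^2 = 11449 ≡ 55
188^128 ≡ 55^2 = 3025 ≡ 71
177 = 128 + 32 + 16 + 1, so 188^177 ≡ 71·107·188·188 ≡ 107 (mod 211)
55·107 = 5885 ≡ 188 (mod 211)
188 ≡ 188 (mod 211), so the signature is genuine.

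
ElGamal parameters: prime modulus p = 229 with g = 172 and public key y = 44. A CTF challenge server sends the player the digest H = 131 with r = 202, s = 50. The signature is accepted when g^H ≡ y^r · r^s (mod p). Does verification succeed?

fails

Left side g^H mod p:
Squares mod 229: 172^1≡172, 172^2≡43, 172^4≡17, 172^8≡60, 172^16≡165, 172^32≡203, 172^64≡218, 172^128≡121
131 = 128 + 2 + 1, so 172^131 ≡ 121·43·172 ≡ 213 (mod 229)
Right side y^r · r^s mod p:
Squares mod 229: 44^1≡44, 44^2≡104, 44^4≡53, 44^8≡61, 44^16≡57, 44^32≡43, 44^64≡17, 44^128≡60
202 = 128 + 64 + 8 + 2, so 44^202 ≡ 60·17·61·104 ≡ 27 (mod 229)
Squares mod 229: 202^1≡202, 202^2≡42, 202^4≡161, 202^8≡44, 202^16≡104, 202^32≡53
50 = 32 + 16 + 2, so 202^50 ≡ 53·104·42 ≡ 214 (mod 229)
27·214 = 5778 ≡ 53 (mod 229)
213 ≠ 53, so verification fails.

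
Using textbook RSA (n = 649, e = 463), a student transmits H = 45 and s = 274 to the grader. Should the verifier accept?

reject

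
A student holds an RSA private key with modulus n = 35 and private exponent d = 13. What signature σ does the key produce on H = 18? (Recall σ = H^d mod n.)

18

H^2 ≡ 18^2 = 324 ≡ 9
H^4 ≡ 9^2 = 81 ≡ 11
H^8 ≡ 11^2 = 121 ≡ 16
13 = 8 + 4 + 1, so H^13 ≡ 16·11·18 ≡ 18 (mod 35)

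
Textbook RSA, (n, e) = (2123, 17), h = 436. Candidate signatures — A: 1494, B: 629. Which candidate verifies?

B

Candidate A: Squares mod 2123: 1494^1≡1494, 1494^2≡763, 1494^4≡467, 1494^8≡1543, 1494^16≡966; 17 = 16 + 1, so 1494^17 ≡ 966·1494 ≡ 1687 (mod 2123)
Candidate B: Squares mod 2123: 629^1≡629, 629^2≡763, 629^4≡467, 629^8≡1543, 629^16≡966; 17 = 16 + 1, so 629^17 ≡ 966·629 ≡ 436 (mod 2123)
  → matches h = 436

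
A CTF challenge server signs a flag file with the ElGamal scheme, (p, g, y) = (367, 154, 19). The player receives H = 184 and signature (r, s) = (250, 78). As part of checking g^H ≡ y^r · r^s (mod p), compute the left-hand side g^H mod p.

154^184 mod 367 = 213

213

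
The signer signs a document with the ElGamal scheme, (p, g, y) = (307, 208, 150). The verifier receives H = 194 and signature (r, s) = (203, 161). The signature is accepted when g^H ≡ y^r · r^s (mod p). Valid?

Left side g^H mod p:
208^194 mod 307 = 94
Right side y^r · r^s mod p:
150^203 mod 307 = 49
203^161 mod 307 = 244
49·244 = 11956 ≡ 290 (mod 307)
94 ≠ 290, so verification fails.

no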